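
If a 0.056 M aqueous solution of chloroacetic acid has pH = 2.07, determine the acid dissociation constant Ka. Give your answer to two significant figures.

Ka = 1.5 × 10^-3

[H+] = 10^(-2.07) = 8.51 × 10^-3 M
At equilibrium [HA] = 0.056 − 8.51 × 10^-3 = 4.75 × 10^-2 M
Ka = [H+][A-]/[HA] = (8.51 × 10^-3)² / 4.75 × 10^-2 = 1.5 × 10^-3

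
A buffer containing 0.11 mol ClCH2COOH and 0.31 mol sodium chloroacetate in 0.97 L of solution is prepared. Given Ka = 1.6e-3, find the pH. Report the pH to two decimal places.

pH = 3.25

pKa = −log(1.6 × 10^-3) = 2.796
pH = pKa + log([A⁻]/[HA]) = 2.796 + log(0.31/0.11)
pH = 2.796 + (+0.450) = 3.25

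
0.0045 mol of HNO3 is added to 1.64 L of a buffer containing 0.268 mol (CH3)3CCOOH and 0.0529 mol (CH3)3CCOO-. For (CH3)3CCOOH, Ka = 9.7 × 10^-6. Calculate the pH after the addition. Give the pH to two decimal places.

After neutralization: n((CH3)3CCOOH) = 0.273 mol, n((CH3)3CCOO-) = 0.0484 mol.
pKa = −log(9.7 × 10^-6) = 5.013
pH = pKa + log(n_(CH3)3CCOO-/n_(CH3)3CCOOH) = 5.013 + log(0.0484/0.273) = 5.013 + (-0.751)

pH = 4.26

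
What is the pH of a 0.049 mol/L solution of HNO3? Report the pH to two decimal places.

pH = 1.31

HNO3 is a strong acid and dissociates completely, so [H+] = 0.049 M.
pH = -log(0.049) = 1.31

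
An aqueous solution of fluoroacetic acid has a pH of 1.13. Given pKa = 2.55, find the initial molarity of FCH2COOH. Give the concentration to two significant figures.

[H+] = 10^(-1.13) = 7.41 × 10^-2 M = x
Ka = 10^(−2.55) = 2.82 × 10^-3
Ka = x²/(C₀ − x) ⇒ C₀ = x + x²/Ka
C₀ = 7.41 × 10^-2 + (7.41 × 10^-2)²/(2.82 × 10^-3) = 2.02 M

C₀ = 2.0 M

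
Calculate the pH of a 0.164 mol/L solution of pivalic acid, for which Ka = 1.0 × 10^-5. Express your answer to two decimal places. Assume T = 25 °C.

(CH3)3CCOOH ⇌ (CH3)3CCOO- + H+
Let x = [H+] at equilibrium. Ka = x²/(0.164 − x).
Assume x ≪ 0.164: x ≈ √(1.0 × 10^-5 × 0.164) = 1.28 × 10^-3 M
(x/C₀ = 0.78% < 5%, so the approximation holds.)
pH = −log(1.28 × 10^-3) = 2.89

pH = 2.89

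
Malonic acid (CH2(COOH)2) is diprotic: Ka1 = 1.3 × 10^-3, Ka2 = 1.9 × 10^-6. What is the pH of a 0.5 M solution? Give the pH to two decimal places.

Ka1 ≫ Ka2, so treat the first dissociation as the only significant source of H+.
Ka1 = x²/(0.5 − x) = 1.3 × 10^-3
Solving the quadratic: x = (−Ka1 + √(Ka1² + 4·Ka1·C₀))/2 = 2.49 × 10^-2 M
pH = −log(2.49 × 10^-2) = 1.60

pH = 1.60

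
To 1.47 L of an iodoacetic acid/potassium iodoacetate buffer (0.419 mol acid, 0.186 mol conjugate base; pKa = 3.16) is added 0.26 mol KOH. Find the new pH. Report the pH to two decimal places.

pH = 3.61

After neutralization: n(ICH2COOH) = 0.159 mol, n(ICH2COO-) = 0.446 mol.
Henderson–Hasselbalch with mole ratio 0.446/0.159: pH = 3.16 + (+0.448)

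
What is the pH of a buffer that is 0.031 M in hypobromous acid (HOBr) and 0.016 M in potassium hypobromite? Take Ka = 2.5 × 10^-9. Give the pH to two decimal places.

pKa = −log(2.5 × 10^-9) = 8.602
Henderson–Hasselbalch: pH = pKa + log([OBr-]/[HOBr]) = 8.602 + log(0.016/0.031)
pH = 8.602 + (-0.287) = 8.31

pH = 8.31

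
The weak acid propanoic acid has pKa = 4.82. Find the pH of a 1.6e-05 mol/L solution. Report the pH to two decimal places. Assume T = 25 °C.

pH = 5.01

CH3CH2COOH ⇌ CH3CH2COO- + H+
Ka = 10^(−4.82) = 1.51 × 10^-5
Ka = [H+]²/(1.6e-05 − [H+]) = 1.51 × 10^-5
Here C₀/Ka ≈ 1.06, so the small-[H+] approximation fails. Use the quadratic:
[H+] = (−Ka + √(Ka² + 4·Ka·C₀))/2 = 9.73 × 10^-6 M
pH = −log[H+] = −log(9.73 × 10^-6) = 5.01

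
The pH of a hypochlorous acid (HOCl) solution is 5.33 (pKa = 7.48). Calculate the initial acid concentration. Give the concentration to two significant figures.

[H+] = 10^(-5.33) = 4.68 × 10^-6 M = x
Ka = 10^(−7.48) = 3.31 × 10^-8
Ka = x²/(C₀ − x) ⇒ C₀ = x + x²/Ka
C₀ = 4.68 × 10^-6 + (4.68 × 10^-6)²/(3.31 × 10^-8) = 6.66 × 10^-4 M

C₀ = 6.7 × 10^-4 M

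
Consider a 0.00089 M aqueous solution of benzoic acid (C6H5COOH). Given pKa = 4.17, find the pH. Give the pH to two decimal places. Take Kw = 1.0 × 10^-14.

pH = 3.67

C6H5COOH ⇌ C6H5COO- + H+
Ka = 10^(−4.17) = 6.76 × 10^-5
Ka = [H+]²/(0.00089 − [H+]) = 6.76 × 10^-5
Here C₀/Ka ≈ 13.2, so the small-[H+] approximation fails. Use the quadratic:
[H+] = (−Ka + √(Ka² + 4·Ka·C₀))/2 = 2.14 × 10^-4 M
pH = −log(2.14 × 10^-4) = 3.67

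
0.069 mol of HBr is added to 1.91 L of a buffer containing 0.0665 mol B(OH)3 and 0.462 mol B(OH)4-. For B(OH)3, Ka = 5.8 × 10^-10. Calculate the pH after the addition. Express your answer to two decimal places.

pH = 9.70

Added H+ converts B(OH)4- to B(OH)3: B(OH)3 → 0.136 mol, B(OH)4- → 0.393 mol.
pKa = −log(5.8 × 10^-10) = 9.237
pH = pKa + log([A⁻]/[HA]) = 9.237 + log(0.393/0.136) = 9.237 +0.461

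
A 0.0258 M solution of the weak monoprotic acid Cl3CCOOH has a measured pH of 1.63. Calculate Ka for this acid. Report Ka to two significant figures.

[H+] = 10^(-1.63) = 2.34 × 10^-2 M
At equilibrium [HA] = 0.0258 − 2.34 × 10^-2 = 2.40 × 10^-3 M
Ka = [H+][A-]/[HA] = (2.34 × 10^-2)² / 2.40 × 10^-3 = 2.3 × 10^-1

Ka = 2.3 × 10^-1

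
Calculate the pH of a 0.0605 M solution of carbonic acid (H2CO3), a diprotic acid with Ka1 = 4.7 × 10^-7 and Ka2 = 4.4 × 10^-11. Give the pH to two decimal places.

Since Ka1 ≫ Ka2, the first ionization dominates [H+].
Ka1 = x²/(0.0605 − x) = 4.7 × 10^-7
x ≈ √(4.7 × 10^-7 × 0.0605) = 1.69 × 10^-4 M
pH = −log(1.69 × 10^-4) = 3.77

pH = 3.77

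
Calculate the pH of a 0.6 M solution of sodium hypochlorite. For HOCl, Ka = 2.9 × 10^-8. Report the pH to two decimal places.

OCl- is the conjugate base of the weak acid HOCl.
Kb = Kw/Ka = 1.0×10^-14 / 2.9 × 10^-8 = 3.45 × 10^-7
Kb = [OH-]²/(0.6 − [OH-]) = 3.45 × 10^-7
Assume [OH-] ≪ 0.6: [OH-] ≈ √(3.45 × 10^-7 × 0.6) = 4.55 × 10^-4 M
pOH = −log(4.55 × 10^-4) = 3.34; pH = 14.00 − 3.34 = 10.66

pH = 10.66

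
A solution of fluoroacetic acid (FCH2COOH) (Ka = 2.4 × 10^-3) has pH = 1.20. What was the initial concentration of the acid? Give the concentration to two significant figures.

C₀ = 1.7 M

[H+] = 10^(-1.20) = 6.31 × 10^-2 M = x
Ka = x²/(C₀ − x) ⇒ C₀ = x + x²/Ka
C₀ = 6.31 × 10^-2 + (6.31 × 10^-2)²/(2.4 × 10^-3) = 1.72 M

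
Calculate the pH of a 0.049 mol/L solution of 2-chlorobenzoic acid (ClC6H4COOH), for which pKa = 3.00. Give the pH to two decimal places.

pH = 2.19

ClC6H4COOH ⇌ ClC6H4COO- + H+
Ka = 10^(−3.00) = 1.00 × 10^-3
Ka = x²/(0.049 − x) = 1.00 × 10^-3
Here C₀/Ka ≈ 49, so the small-x approximation fails. Use the quadratic:
x = [−0.001 + √(0.001² + 0.000196)]/2 = 6.52 × 10^-3 M
pH = −log[H+] = −log(6.52 × 10^-3) = 2.19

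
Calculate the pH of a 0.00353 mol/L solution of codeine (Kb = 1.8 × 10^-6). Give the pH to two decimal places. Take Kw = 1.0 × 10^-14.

C18H21NO3 + H2O ⇌ C18H22NO3+ + OH-
Kb = [OH-]²/(0.00353 − [OH-]) = 1.8 × 10^-6
Neglecting [OH-] in the denominator: [OH-] = √(1.8 × 10^-6 × 0.00353) = 7.97 × 10^-5 M
pOH = 4.10, so pH = 14.00 − pOH = 9.90

pH = 9.90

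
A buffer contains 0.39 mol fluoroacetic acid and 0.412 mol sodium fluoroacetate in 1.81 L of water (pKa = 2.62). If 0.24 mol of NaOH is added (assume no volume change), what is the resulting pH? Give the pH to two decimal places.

pH = 3.26

OH- converts FCH2COOH to FCH2COO-: FCH2COOH → 0.15 mol, FCH2COO- → 0.652 mol.
pH = pKa + log(n_FCH2COO-/n_FCH2COOH) = 2.62 + log(0.652/0.15) = 2.62 + (+0.638)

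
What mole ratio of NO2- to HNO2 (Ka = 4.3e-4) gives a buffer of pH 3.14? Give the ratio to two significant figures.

ratio = 0.59

pKa = -log(4.3 × 10^-4) = 3.367
pH = pKa + log(r) ⇒ log(r) = 3.14 − 3.367 = -0.227
r = [NO2-]/[HNO2] = 10^(-0.227) = 0.593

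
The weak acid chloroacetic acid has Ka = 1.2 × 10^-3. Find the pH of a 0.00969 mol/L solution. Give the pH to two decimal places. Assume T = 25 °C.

pH = 2.54

ClCH2COOH ⇌ ClCH2COO- + H+
Ka = [H+]²/(0.00969 − [H+]) = 1.2 × 10^-3
Here C₀/Ka ≈ 8.08, so the small-[H+] approximation fails. Use the quadratic:
[H+] = [−0.0012 + √(0.0012² + 4.65e-05)]/2 = 2.86 × 10^-3 M
pH = −log(2.86 × 10^-3) = 2.54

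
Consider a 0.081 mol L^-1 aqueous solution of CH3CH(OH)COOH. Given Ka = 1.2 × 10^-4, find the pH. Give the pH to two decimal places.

pH = 2.51

CH3CH(OH)COOH ⇌ CH3CH(OH)COO- + H+
Let x = [H+] at equilibrium. Ka = x²/(0.081 − x).
Assume x ≪ 0.081: x ≈ √(1.2 × 10^-4 × 0.081) = 3.12 × 10^-3 M
(x/C₀ = 3.8% < 5%, so the approximation holds.)
pH = −log[H+] = −log(3.12 × 10^-3) = 2.51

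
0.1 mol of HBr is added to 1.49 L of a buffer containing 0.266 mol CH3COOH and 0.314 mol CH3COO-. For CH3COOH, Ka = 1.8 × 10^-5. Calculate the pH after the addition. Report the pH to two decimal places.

pH = 4.51

After neutralization: n(CH3COOH) = 0.366 mol, n(CH3COO-) = 0.214 mol.
pKa = −log(1.8 × 10^-5) = 4.745
pH = pKa + log([A⁻]/[HA]) = 4.745 + log(0.214/0.366) = 4.745 -0.233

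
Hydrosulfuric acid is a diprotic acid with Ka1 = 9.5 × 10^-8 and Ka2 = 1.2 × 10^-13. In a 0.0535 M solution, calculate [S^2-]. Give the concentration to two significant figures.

First ionization gives [H+] ≈ [HS-] = 7.13 × 10^-5 M.
Second step: Ka2 = [H+][S^2-]/[HS-] ≈ [S^2-] (since [H+] ≈ [HS-]).
So [S^2-] ≈ Ka2.

1.2 × 10^-13 M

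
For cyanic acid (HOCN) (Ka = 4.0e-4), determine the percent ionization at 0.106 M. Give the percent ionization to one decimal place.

6.0%

HOCN ⇌ OCN- + H+; let x = [H+] at equilibrium.
Ka = x²/(C₀ − x); solving the quadratic gives x = 6.31 × 10^-3 M.
% ionization = x/C₀ × 100% = 6.31 × 10^-3/0.106 × 100% = 6.0%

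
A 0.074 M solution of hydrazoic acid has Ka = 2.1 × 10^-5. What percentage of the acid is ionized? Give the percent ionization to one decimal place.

1.7%

HN3 ⇌ N3- + H+; let x = [H+] at equilibrium.
x ≈ √(Ka·C₀) = √(2.1 × 10^-5 × 0.074) = 1.25 × 10^-3 M
Fraction ionized = 1.25 × 10^-3 / 0.074 = 0.0169 → 1.7%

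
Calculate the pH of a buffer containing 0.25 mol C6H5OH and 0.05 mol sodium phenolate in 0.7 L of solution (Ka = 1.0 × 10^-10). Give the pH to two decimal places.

pH = 9.30

pKa = −log(1.0 × 10^-10) = 10.000
Henderson–Hasselbalch: pH = pKa + log([C6H5O-]/[C6H5OH]) = 10.000 + log(0.05/0.25)
pH = 10.000 + (-0.699) = 9.30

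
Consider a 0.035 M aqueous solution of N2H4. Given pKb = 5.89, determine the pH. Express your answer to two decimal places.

pH = 10.33

N2H4 + H2O ⇌ N2H5+ + OH-
Kb = 10^(−5.89) = 1.29 × 10^-6
From the ICE table, Kb = x²/(0.035 − x) = 1.29 × 10^-6.
Since Kb ≪ C₀, x ≈ √(Kb·C₀) = 2.12 × 10^-4 M.
Check: 0.61% ionized — well under 5%, approximation valid.
pOH = −log(2.12 × 10^-4) = 3.67; pH = 14.00 − 3.67 = 10.33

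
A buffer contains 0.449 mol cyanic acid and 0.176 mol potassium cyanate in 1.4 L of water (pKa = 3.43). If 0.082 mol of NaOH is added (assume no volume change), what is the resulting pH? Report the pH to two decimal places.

pH = 3.28

OH- converts HOCN to OCN-: HOCN → 0.367 mol, OCN- → 0.258 mol.
pH = pKa + log([A⁻]/[HA]) = 3.43 + log(0.258/0.367) = 3.43 -0.153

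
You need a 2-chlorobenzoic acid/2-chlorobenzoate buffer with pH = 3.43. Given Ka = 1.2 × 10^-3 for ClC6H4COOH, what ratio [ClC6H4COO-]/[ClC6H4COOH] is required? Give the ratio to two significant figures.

ratio = 3.2

pKa = -log(1.2 × 10^-3) = 2.921
pH = pKa + log(r) ⇒ log(r) = 3.43 − 2.921 = +0.509
r = [ClC6H4COO-]/[ClC6H4COOH] = 10^(+0.509) = 3.23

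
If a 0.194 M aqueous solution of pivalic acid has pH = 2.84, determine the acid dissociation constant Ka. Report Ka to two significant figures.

[H+] = 10^(-2.84) = 1.45 × 10^-3 M
At equilibrium [HA] = 0.194 − 1.45 × 10^-3 = 1.93 × 10^-1 M
Ka = [H+][A-]/[HA] = (1.45 × 10^-3)² / 1.93 × 10^-1 = 1.1 × 10^-5

Ka = 1.1 × 10^-5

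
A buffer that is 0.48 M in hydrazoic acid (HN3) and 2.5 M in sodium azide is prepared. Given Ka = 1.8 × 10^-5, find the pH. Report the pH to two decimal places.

pKa = −log(1.8 × 10^-5) = 4.745
Using pH = pKa + log([base]/[acid]) with [base]/[acid] = 2.5/0.48:
pH = 4.745 + (+0.717) = 5.46

pH = 5.46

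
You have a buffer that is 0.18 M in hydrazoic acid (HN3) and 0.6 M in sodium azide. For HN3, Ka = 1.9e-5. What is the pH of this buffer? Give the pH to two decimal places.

pKa = −log(1.9 × 10^-5) = 4.721
Using pH = pKa + log([base]/[acid]) with [base]/[acid] = 0.6/0.18:
pH = 4.721 + (+0.523) = 5.24

pH = 5.24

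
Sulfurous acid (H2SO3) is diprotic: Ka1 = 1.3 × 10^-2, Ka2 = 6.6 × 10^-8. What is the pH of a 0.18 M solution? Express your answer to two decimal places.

Since Ka1 ≫ Ka2, the first ionization dominates [H+].
Ka1 = x²/(0.18 − x) = 1.3 × 10^-2
Solving the quadratic: x = (−Ka1 + √(Ka1² + 4·Ka1·C₀))/2 = 4.23 × 10^-2 M
pH = −log(4.23 × 10^-2) = 1.37

pH = 1.37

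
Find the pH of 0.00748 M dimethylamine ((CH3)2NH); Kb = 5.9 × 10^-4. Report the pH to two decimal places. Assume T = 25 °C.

pH = 11.26

(CH3)2NH + H2O ⇌ (CH3)2NH2+ + OH-
Kb = x²/(0.00748 − x) = 5.9 × 10^-4
Here C₀/Kb ≈ 12.7, so the small-x approximation fails. Use the quadratic:
x = (−Kb + √(Kb² + 4·Kb·C₀))/2 = 1.83 × 10^-3 M
pOH = 2.74, so pH = 14.00 − pOH = 11.26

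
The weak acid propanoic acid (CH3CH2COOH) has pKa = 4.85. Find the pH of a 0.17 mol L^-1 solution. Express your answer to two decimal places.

CH3CH2COOH ⇌ CH3CH2COO- + H+
Ka = 10^(−4.85) = 1.41 × 10^-5
From the ICE table, Ka = x²/(0.17 − x) = 1.41 × 10^-5.
Neglecting x in the denominator: x = √(1.41 × 10^-5 × 0.17) = 1.55 × 10^-3 M
pH = −log(1.55 × 10^-3) = 2.81

pH = 2.81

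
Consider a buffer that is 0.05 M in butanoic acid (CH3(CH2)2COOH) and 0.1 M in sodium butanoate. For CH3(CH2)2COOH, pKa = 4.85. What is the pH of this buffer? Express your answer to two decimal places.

Using pH = pKa + log([base]/[acid]) with [base]/[acid] = 0.1/0.05:
pH = 4.85 + (+0.301) = 5.15

pH = 5.15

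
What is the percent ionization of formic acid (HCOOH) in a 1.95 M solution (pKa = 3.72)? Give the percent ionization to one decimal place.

1.0%

HCOOH ⇌ HCOO- + H+; let x = [H+] at equilibrium.
Ka = 10^(−3.72) = 1.91 × 10^-4
x ≈ √(Ka·C₀) = √(1.91 × 10^-4 × 1.95) = 1.93 × 10^-2 M
% ionization = x/C₀ × 100% = 1.93 × 10^-2/1.95 × 100% = 1.0%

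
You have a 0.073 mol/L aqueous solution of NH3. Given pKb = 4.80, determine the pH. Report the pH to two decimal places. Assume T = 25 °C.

pH = 11.03

NH3 + H2O ⇌ NH4+ + OH-
Kb = 10^(−4.80) = 1.58 × 10^-5
Kb = [OH-]²/(0.073 − [OH-]) = 1.58 × 10^-5
Neglecting [OH-] in the denominator: [OH-] = √(1.58 × 10^-5 × 0.073) = 1.07 × 10^-3 M
Check: 1.5% ionized — well under 5%, approximation valid.
pOH = 2.97, so pH = 14.00 − pOH = 11.03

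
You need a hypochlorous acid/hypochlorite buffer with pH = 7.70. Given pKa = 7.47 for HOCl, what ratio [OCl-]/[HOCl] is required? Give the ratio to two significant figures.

ratio = 1.7

pH = pKa + log(r) ⇒ log(r) = 7.70 − 7.47 = +0.23
r = [OCl-]/[HOCl] = 10^(+0.23) = 1.7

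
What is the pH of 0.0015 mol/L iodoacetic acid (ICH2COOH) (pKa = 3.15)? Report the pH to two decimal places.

ICH2COOH ⇌ ICH2COO- + H+
Ka = 10^(−3.15) = 7.08 × 10^-4
From the ICE table, Ka = [H+]²/(0.0015 − [H+]) = 7.08 × 10^-4.
Here C₀/Ka ≈ 2.12, so the small-[H+] approximation fails. Use the quadratic:
[H+] = (−Ka + √(Ka² + 4·Ka·C₀))/2 = 7.36 × 10^-4 M
pH = −log(7.36 × 10^-4) = 3.13

pH = 3.13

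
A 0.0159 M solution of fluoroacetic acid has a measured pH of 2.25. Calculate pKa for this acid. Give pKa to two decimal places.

[H+] = 10^(-2.25) = 5.62 × 10^-3 M
At equilibrium [HA] = 0.0159 − 5.62 × 10^-3 = 1.03 × 10^-2 M
Ka = [H+][A-]/[HA] = (5.62 × 10^-3)² / 1.03 × 10^-2 = 3.07 × 10^-3
pKa = -log(3.07 × 10^-3) = 2.51

pKa = 2.51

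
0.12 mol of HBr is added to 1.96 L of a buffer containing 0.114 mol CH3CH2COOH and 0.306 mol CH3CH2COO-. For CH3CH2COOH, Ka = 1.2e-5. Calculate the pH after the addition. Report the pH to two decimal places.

pH = 4.82

After neutralization: n(CH3CH2COOH) = 0.234 mol, n(CH3CH2COO-) = 0.186 mol.
pKa = −log(1.2 × 10^-5) = 4.921
pH = pKa + log(n_CH3CH2COO-/n_CH3CH2COOH) = 4.921 + log(0.186/0.234) = 4.921 + (-0.100)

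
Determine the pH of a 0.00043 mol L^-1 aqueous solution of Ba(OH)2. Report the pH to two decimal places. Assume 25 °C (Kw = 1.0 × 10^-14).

Ba(OH)2 is a strong base (each formula unit releases 2 OH-); [OH-] = 0.00086 M.
pOH = -log(0.00086) = 3.07
pH = 14.00 - 3.07 = 10.93

pH = 10.93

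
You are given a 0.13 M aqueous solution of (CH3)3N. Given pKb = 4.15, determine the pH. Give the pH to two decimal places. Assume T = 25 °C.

pH = 11.48

(CH3)3N + H2O ⇌ (CH3)3NH+ + OH-
Kb = 10^(−4.15) = 7.08 × 10^-5
Kb = x²/(0.13 − x) = 7.08 × 10^-5
Neglecting x in the denominator: x = √(7.08 × 10^-5 × 0.13) = 3.03 × 10^-3 M
pOH = 2.52, so pH = 14.00 − pOH = 11.48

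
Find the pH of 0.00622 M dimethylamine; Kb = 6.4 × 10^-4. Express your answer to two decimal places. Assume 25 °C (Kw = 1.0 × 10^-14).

(CH3)2NH + H2O ⇌ (CH3)2NH2+ + OH-
Kb = [OH-]²/(0.00622 − [OH-]) = 6.4 × 10^-4
Here C₀/Kb ≈ 9.72, so the small-[OH-] approximation fails. Use the quadratic:
[OH-] = (−Kb + √(Kb² + 4·Kb·C₀))/2 = 1.70 × 10^-3 M
pOH = 2.77, so pH = 14.00 − pOH = 11.23

pH = 11.23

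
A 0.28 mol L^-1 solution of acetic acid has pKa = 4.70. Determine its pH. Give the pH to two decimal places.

pH = 2.63

CH3COOH ⇌ CH3COO- + H+
Ka = 10^(−4.70) = 2.00 × 10^-5
From the ICE table, Ka = x²/(0.28 − x) = 2.00 × 10^-5.
Neglecting x in the denominator: x = √(2.00 × 10^-5 × 0.28) = 2.37 × 10^-3 M
pH = −log[H+] = −log(2.37 × 10^-3) = 2.63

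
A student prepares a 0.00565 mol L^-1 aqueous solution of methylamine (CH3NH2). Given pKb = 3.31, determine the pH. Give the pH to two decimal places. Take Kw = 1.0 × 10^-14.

pH = 11.16

CH3NH2 + H2O ⇌ CH3NH3+ + OH-
Kb = 10^(−3.31) = 4.90 × 10^-4
Kb = [OH-]²/(0.00565 − [OH-]) = 4.90 × 10^-4
The 5% rule fails; solving [OH-]² + Kb·[OH-] − Kb·C₀ = 0 exactly:
[OH-] = [−0.00049 + √(0.00049² + 1.11e-05)]/2 = 1.44 × 10^-3 M
pOH = 2.84, so pH = 14.00 − pOH = 11.16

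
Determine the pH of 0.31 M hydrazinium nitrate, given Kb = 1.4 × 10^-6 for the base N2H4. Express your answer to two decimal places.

N2H5+ is the conjugate acid of the weak base N2H4.
Ka = Kw/Kb = 1.0×10^-14 / 1.4 × 10^-6 = 7.14 × 10^-9
Ka = [H+]²/(0.31 − [H+]) = 7.14 × 10^-9
Assume [H+] ≪ 0.31: [H+] ≈ √(7.14 × 10^-9 × 0.31) = 4.70 × 10^-5 M
Check: 0.015% ionized — well under 5%, approximation valid.
pH = −log[H+] = −log(4.70 × 10^-5) = 4.33

pH = 4.33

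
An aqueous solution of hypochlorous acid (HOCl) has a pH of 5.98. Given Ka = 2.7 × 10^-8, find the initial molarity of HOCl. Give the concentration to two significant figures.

C₀ = 4.2 × 10^-5 M

[H+] = 10^(-5.98) = 1.05 × 10^-6 M = x
Ka = x²/(C₀ − x) ⇒ C₀ = x + x²/Ka
C₀ = 1.05 × 10^-6 + (1.05 × 10^-6)²/(2.7 × 10^-8) = 4.19 × 10^-5 M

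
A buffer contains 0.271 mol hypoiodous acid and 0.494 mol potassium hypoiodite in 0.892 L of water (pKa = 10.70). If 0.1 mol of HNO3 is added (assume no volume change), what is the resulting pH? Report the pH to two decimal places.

pH = 10.73

After neutralization: n(HOI) = 0.371 mol, n(OI-) = 0.394 mol.
Henderson–Hasselbalch with mole ratio 0.394/0.371: pH = 10.70 + (+0.026)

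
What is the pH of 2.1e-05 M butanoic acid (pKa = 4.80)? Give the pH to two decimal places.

pH = 4.92

CH3(CH2)2COOH ⇌ CH3(CH2)2COO- + H+
Ka = 10^(−4.80) = 1.58 × 10^-5
From the ICE table, Ka = [H+]²/(2.1e-05 − [H+]) = 1.58 × 10^-5.
The 5% rule fails; solving [H+]² + Ka·[H+] − Ka·C₀ = 0 exactly:
[H+] = (−Ka + √(Ka² + 4·Ka·C₀))/2 = 1.20 × 10^-5 M
pH = −log(1.20 × 10^-5) = 4.92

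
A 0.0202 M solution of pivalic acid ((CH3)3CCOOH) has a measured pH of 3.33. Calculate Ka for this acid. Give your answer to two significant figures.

Ka = 1.1 × 10^-5

[H+] = 10^(-3.33) = 4.68 × 10^-4 M
At equilibrium [HA] = 0.0202 − 4.68 × 10^-4 = 1.97 × 10^-2 M
Ka = [H+][A-]/[HA] = (4.68 × 10^-4)² / 1.97 × 10^-2 = 1.1 × 10^-5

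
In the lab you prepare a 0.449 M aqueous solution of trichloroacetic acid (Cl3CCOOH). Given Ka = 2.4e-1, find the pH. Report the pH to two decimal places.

Cl3CCOOH ⇌ Cl3CCOO- + H+
Let x = [H+] at equilibrium. Ka = x²/(0.449 − x).
x is not negligible relative to C₀; solve x² + 0.24·x − 0.108 = 0.
x = [−0.24 + √(0.24² + 0.431)]/2 = 2.30 × 10^-1 M
pH = −log(2.30 × 10^-1) = 0.64

pH = 0.64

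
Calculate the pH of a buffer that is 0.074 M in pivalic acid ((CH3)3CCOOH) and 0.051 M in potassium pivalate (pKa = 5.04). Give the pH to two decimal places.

pH = 4.88

pH = pKa + log([A⁻]/[HA]) = 5.04 + log(0.051/0.074)
pH = 5.04 + (-0.162) = 4.88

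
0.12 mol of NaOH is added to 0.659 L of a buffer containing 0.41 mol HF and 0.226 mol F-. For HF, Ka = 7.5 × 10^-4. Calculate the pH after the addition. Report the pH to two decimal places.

pH = 3.20

OH- converts HF to F-: HF → 0.29 mol, F- → 0.346 mol.
pKa = −log(7.5 × 10^-4) = 3.125
Henderson–Hasselbalch with mole ratio 0.346/0.29: pH = 3.125 + (+0.077)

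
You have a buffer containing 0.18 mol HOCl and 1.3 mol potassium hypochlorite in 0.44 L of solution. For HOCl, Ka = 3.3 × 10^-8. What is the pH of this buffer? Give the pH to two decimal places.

pH = 8.34

pKa = −log(3.3 × 10^-8) = 7.481
pH = pKa + log([A⁻]/[HA]) = 7.481 + log(1.3/0.18)
pH = 7.481 + (+0.859) = 8.34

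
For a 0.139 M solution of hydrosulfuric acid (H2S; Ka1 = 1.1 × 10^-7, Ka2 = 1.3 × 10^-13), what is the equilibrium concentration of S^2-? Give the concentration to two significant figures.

First ionization gives [H+] ≈ [HS-] = 1.24 × 10^-4 M.
Second step: Ka2 = [H+][S^2-]/[HS-] ≈ [S^2-] (since [H+] ≈ [HS-]).
So [S^2-] ≈ Ka2.

1.3 × 10^-13 M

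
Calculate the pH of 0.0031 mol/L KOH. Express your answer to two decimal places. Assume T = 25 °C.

pH = 11.49

KOH is a strong base; [OH-] = 0.0031 M.
pOH = -log(0.0031) = 2.51
pH = 14.00 - 2.51 = 11.49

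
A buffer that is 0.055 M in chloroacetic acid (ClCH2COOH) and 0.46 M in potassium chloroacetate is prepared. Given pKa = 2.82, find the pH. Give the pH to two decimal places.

pH = pKa + log([A⁻]/[HA]) = 2.82 + log(0.46/0.055)
pH = 2.82 + (+0.922) = 3.74

pH = 3.74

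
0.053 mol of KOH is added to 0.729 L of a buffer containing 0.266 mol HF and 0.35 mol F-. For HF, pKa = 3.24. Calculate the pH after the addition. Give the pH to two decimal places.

pH = 3.52

After neutralization: n(HF) = 0.213 mol, n(F-) = 0.403 mol.
pH = pKa + log([A⁻]/[HA]) = 3.24 + log(0.403/0.213) = 3.24 +0.277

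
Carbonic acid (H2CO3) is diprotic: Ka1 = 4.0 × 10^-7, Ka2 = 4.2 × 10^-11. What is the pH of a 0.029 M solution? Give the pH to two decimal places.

pH = 3.97

Ka1 ≫ Ka2, so treat the first dissociation as the only significant source of H+.
Ka1 = x²/(0.029 − x) = 4.0 × 10^-7
x ≈ √(4.0 × 10^-7 × 0.029) = 1.08 × 10^-4 M
pH = −log(1.08 × 10^-4) = 3.97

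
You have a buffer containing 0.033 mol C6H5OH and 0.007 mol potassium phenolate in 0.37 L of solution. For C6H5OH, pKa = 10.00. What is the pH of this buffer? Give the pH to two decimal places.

pH = pKa + log([A⁻]/[HA]) = 10.00 + log(0.007/0.033)
pH = 10.00 + (-0.673) = 9.33

pH = 9.33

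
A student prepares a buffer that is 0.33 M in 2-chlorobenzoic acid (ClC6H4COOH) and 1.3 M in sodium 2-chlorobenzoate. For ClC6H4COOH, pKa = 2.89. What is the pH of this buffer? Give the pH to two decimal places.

pH = pKa + log([A⁻]/[HA]) = 2.89 + log(1.3/0.33)
pH = 2.89 + (+0.595) = 3.49

pH = 3.49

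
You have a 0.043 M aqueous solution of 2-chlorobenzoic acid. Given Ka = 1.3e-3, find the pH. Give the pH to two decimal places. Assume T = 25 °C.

ClC6H4COOH ⇌ ClC6H4COO- + H+
Let x = [H+] at equilibrium. Ka = x²/(0.043 − x).
The 5% rule fails; solving x² + Ka·x − Ka·C₀ = 0 exactly:
x = (−Ka + √(Ka² + 4·Ka·C₀))/2 = 6.85 × 10^-3 M
pH = −log[H+] = −log(6.85 × 10^-3) = 2.16

pH = 2.16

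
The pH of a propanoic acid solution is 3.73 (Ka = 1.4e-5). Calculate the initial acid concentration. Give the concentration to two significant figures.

[H+] = 10^(-3.73) = 1.86 × 10^-4 M = x
Ka = x²/(C₀ − x) ⇒ C₀ = x + x²/Ka
C₀ = 1.86 × 10^-4 + (1.86 × 10^-4)²/(1.4 × 10^-5) = 2.66 × 10^-3 M

C₀ = 2.7 × 10^-3 M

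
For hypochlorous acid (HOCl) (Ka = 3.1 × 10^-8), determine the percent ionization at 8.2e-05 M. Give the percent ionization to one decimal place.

1.9%

HOCl ⇌ OCl- + H+; let x = [H+] at equilibrium.
x ≈ √(Ka·C₀) = √(3.1 × 10^-8 × 8.2e-05) = 1.59 × 10^-6 M
% ionization = x/C₀ × 100% = 1.59 × 10^-6/8.2e-05 × 100% = 1.9%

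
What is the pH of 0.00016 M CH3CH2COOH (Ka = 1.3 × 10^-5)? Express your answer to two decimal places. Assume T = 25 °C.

CH3CH2COOH ⇌ CH3CH2COO- + H+
Let x = [H+] at equilibrium. Ka = x²/(0.00016 − x).
Here C₀/Ka ≈ 12.3, so the small-x approximation fails. Use the quadratic:
x = (−Ka + √(Ka² + 4·Ka·C₀))/2 = 3.96 × 10^-5 M
pH = −log(3.96 × 10^-5) = 4.40

pH = 4.40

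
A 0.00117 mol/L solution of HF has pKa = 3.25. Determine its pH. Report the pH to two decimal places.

HF ⇌ F- + H+
Ka = 10^(−3.25) = 5.62 × 10^-4
Ka = x²/(0.00117 − x) = 5.62 × 10^-4
The 5% rule fails; solving x² + Ka·x − Ka·C₀ = 0 exactly:
x = [−0.000562 + √(0.000562² + 2.63e-06)]/2 = 5.77 × 10^-4 M
pH = −log[H+] = −log(5.77 × 10^-4) = 3.24

pH = 3.24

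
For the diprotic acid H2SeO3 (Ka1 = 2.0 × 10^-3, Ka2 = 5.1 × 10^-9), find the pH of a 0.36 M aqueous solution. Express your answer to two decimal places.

pH = 1.59

Since Ka1 ≫ Ka2, the first ionization dominates [H+].
Ka1 = x²/(0.36 − x) = 2.0 × 10^-3
Solving the quadratic: x = (−Ka1 + √(Ka1² + 4·Ka1·C₀))/2 = 2.59 × 10^-2 M
pH = −log(2.59 × 10^-2) = 1.59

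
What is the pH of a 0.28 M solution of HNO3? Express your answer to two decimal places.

HNO3 is a strong acid and dissociates completely, so [H+] = 0.28 M.
pH = -log(0.28) = 0.55

pH = 0.55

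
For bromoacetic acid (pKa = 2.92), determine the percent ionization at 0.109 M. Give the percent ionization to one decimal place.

BrCH2COOH ⇌ BrCH2COO- + H+; let x = [H+] at equilibrium.
Ka = 10^(−2.92) = 1.20 × 10^-3
Solve x² + 0.0012x − 0.000131 = 0 → x = 1.09 × 10^-2 M
% ionization = x/C₀ × 100% = 1.09 × 10^-2/0.109 × 100% = 10.0%

10.0%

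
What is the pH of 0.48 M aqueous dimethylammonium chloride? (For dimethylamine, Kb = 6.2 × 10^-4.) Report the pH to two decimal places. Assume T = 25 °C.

pH = 5.56

(CH3)2NH2+ is the conjugate acid of the weak base (CH3)2NH.
Ka = Kw/Kb = 1.0×10^-14 / 6.2 × 10^-4 = 1.61 × 10^-11
Ka = [H+]²/(0.48 − [H+]) = 1.61 × 10^-11
Since Ka ≪ C₀, [H+] ≈ √(Ka·C₀) = 2.78 × 10^-6 M.
([H+]/C₀ = 0.00058% < 5%, so the approximation holds.)
pH = −log(2.78 × 10^-6) = 5.56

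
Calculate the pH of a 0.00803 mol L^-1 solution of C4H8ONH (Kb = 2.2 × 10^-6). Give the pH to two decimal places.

C4H8ONH + H2O ⇌ C4H8ONH2+ + OH-
Kb = x²/(0.00803 − x) = 2.2 × 10^-6
Assume x ≪ 0.00803: x ≈ √(2.2 × 10^-6 × 0.00803) = 1.33 × 10^-4 M
pOH = 3.88, so pH = 14.00 − pOH = 10.12

pH = 10.12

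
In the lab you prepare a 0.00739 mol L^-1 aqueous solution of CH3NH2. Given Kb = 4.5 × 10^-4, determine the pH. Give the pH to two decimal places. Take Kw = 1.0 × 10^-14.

CH3NH2 + H2O ⇌ CH3NH3+ + OH-
From the ICE table, Kb = [OH-]²/(0.00739 − [OH-]) = 4.5 × 10^-4.
[OH-] is not negligible relative to C₀; solve [OH-]² + 0.00045·[OH-] − 3.33e-06 = 0.
[OH-] = [−0.00045 + √(0.00045² + 1.33e-05)]/2 = 1.61 × 10^-3 M
pOH = 2.79, so pH = 14.00 − pOH = 11.21

pH = 11.21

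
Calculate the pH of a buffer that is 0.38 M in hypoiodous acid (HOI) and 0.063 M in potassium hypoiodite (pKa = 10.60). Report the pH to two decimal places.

pH = 9.82

Using pH = pKa + log([base]/[acid]) with [base]/[acid] = 0.063/0.38:
pH = 10.60 + (-0.780) = 9.82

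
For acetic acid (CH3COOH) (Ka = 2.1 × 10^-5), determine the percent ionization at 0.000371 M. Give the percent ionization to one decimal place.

21.1%

CH3COOH ⇌ CH3COO- + H+; let x = [H+] at equilibrium.
Solve x² + 2.1e-05x − 7.79e-09 = 0 → x = 7.84 × 10^-5 M
% ionization = x/C₀ × 100% = 7.84 × 10^-5/0.000371 × 100% = 21.1%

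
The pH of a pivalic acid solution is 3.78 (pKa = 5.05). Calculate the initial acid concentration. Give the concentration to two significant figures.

[H+] = 10^(-3.78) = 1.66 × 10^-4 M = x
Ka = 10^(−5.05) = 8.91 × 10^-6
Ka = x²/(C₀ − x) ⇒ C₀ = x + x²/Ka
C₀ = 1.66 × 10^-4 + (1.66 × 10^-4)²/(8.91 × 10^-6) = 3.26 × 10^-3 M

C₀ = 3.3 × 10^-3 M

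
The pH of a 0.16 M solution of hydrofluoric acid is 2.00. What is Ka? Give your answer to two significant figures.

Ka = 6.7 × 10^-4

[H+] = 10^(-2.00) = 1.00 × 10^-2 M
At equilibrium [HA] = 0.16 − 1.00 × 10^-2 = 1.50 × 10^-1 M
Ka = [H+][A-]/[HA] = (1.00 × 10^-2)² / 1.50 × 10^-1 = 6.7 × 10^-4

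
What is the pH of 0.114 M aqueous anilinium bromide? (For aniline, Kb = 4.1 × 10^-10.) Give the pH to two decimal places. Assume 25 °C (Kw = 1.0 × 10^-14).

C6H5NH3+ is the conjugate acid of the weak base C6H5NH2.
Ka = Kw/Kb = 1.0×10^-14 / 4.1 × 10^-10 = 2.44 × 10^-5
From the ICE table, Ka = [H+]²/(0.114 − [H+]) = 2.44 × 10^-5.
Since Ka ≪ C₀, [H+] ≈ √(Ka·C₀) = 1.67 × 10^-3 M.
Check: 1.5% ionized — well under 5%, approximation valid.
pH = −log(1.67 × 10^-3) = 2.78

pH = 2.78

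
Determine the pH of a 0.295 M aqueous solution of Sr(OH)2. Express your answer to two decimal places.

Sr(OH)2 is a strong base (each formula unit releases 2 OH-); [OH-] = 0.59 M.
pOH = -log(0.59) = 0.23
pH = 14.00 - 0.23 = 13.77

pH = 13.77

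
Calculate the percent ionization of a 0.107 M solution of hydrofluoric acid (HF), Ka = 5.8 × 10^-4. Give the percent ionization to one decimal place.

HF ⇌ F- + H+; let x = [H+] at equilibrium.
Solve x² + 0.00058x − 6.21e-05 = 0 → x = 7.59 × 10^-3 M
Fraction ionized = 7.59 × 10^-3 / 0.107 = 0.0709 → 7.1%

7.1%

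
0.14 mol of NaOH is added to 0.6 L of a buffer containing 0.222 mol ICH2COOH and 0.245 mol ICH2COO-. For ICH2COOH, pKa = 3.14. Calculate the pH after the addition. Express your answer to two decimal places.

After neutralization: n(ICH2COOH) = 0.082 mol, n(ICH2COO-) = 0.385 mol.
Henderson–Hasselbalch with mole ratio 0.385/0.082: pH = 3.14 + (+0.672)

pH = 3.81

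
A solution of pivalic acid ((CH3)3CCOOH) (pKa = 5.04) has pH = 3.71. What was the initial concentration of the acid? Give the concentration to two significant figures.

C₀ = 4.4 × 10^-3 M

[H+] = 10^(-3.71) = 1.95 × 10^-4 M = x
Ka = 10^(−5.04) = 9.12 × 10^-6
Ka = x²/(C₀ − x) ⇒ C₀ = x + x²/Ka
C₀ = 1.95 × 10^-4 + (1.95 × 10^-4)²/(9.12 × 10^-6) = 4.36 × 10^-3 M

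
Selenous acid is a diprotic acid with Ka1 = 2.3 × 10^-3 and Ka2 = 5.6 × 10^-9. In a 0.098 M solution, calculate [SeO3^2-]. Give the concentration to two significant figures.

First ionization gives [H+] ≈ [HSeO3-] = 1.39 × 10^-2 M.
Second step: Ka2 = [H+][SeO3^2-]/[HSeO3-] ≈ [SeO3^2-] (since [H+] ≈ [HSeO3-]).
So [SeO3^2-] ≈ Ka2.

5.6 × 10^-9 M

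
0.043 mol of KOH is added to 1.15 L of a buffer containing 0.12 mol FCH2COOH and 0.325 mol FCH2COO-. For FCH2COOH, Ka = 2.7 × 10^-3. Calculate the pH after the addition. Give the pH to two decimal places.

After neutralization: n(FCH2COOH) = 0.077 mol, n(FCH2COO-) = 0.368 mol.
pKa = −log(2.7 × 10^-3) = 2.569
pH = pKa + log(n_FCH2COO-/n_FCH2COOH) = 2.569 + log(0.368/0.077) = 2.569 + (+0.679)

pH = 3.25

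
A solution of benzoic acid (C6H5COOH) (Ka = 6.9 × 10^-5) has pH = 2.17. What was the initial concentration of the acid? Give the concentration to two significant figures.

[H+] = 10^(-2.17) = 6.76 × 10^-3 M = x
Ka = x²/(C₀ − x) ⇒ C₀ = x + x²/Ka
C₀ = 6.76 × 10^-3 + (6.76 × 10^-3)²/(6.9 × 10^-5) = 6.69 × 10^-1 M

C₀ = 6.7 × 10^-1 M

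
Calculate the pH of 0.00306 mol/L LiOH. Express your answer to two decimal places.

LiOH is a strong base; [OH-] = 0.00306 M.
pOH = -log(0.00306) = 2.51
pH = 14.00 - 2.51 = 11.49

pH = 11.49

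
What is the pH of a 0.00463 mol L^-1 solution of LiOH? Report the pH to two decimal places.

pH = 11.67

LiOH is a strong base; [OH-] = 0.00463 M.
pOH = -log(0.00463) = 2.33
pH = 14.00 - 2.33 = 11.67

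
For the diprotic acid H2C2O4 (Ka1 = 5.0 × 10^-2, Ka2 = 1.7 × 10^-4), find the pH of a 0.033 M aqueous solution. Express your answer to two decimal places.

pH = 1.64

Ka1 ≫ Ka2, so treat the first dissociation as the only significant source of H+.
Ka1 = x²/(0.033 − x) = 5.0 × 10^-2
Solving the quadratic: x = (−Ka1 + √(Ka1² + 4·Ka1·C₀))/2 = 2.27 × 10^-2 M
pH = −log(2.27 × 10^-2) = 1.64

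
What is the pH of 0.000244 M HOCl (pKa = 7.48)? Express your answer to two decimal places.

pH = 5.55

HOCl ⇌ OCl- + H+
Ka = 10^(−7.48) = 3.31 × 10^-8
From the ICE table, Ka = [H+]²/(0.000244 − [H+]) = 3.31 × 10^-8.
Assume [H+] ≪ 0.000244: [H+] ≈ √(3.31 × 10^-8 × 0.000244) = 2.84 × 10^-6 M
pH = −log(2.84 × 10^-6) = 5.55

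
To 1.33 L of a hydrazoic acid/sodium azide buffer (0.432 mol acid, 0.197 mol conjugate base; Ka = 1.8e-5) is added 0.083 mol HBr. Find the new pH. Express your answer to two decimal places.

Added H+ converts N3- to HN3: HN3 → 0.515 mol, N3- → 0.114 mol.
pKa = −log(1.8 × 10^-5) = 4.745
pH = pKa + log([A⁻]/[HA]) = 4.745 + log(0.114/0.515) = 4.745 -0.655

pH = 4.09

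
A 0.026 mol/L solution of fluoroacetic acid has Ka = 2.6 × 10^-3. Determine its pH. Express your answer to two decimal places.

FCH2COOH ⇌ FCH2COO- + H+
From the ICE table, Ka = x²/(0.026 − x) = 2.6 × 10^-3.
The 5% rule fails; solving x² + Ka·x − Ka·C₀ = 0 exactly:
x = (−Ka + √(Ka² + 4·Ka·C₀))/2 = 7.02 × 10^-3 M
pH = −log[H+] = −log(7.02 × 10^-3) = 2.15

pH = 2.15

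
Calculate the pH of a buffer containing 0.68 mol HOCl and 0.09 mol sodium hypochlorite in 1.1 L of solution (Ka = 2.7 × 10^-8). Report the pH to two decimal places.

pKa = −log(2.7 × 10^-8) = 7.569
Using pH = pKa + log([base]/[acid]) with [base]/[acid] = 0.09/0.68:
pH = 7.569 + (-0.878) = 6.69

pH = 6.69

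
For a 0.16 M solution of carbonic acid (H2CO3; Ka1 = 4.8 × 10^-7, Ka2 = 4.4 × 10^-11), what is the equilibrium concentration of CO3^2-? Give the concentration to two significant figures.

4.4 × 10^-11 M

First ionization gives [H+] ≈ [HCO3-] = 2.77 × 10^-4 M.
Second step: Ka2 = [H+][CO3^2-]/[HCO3-] ≈ [CO3^2-] (since [H+] ≈ [HCO3-]).
So [CO3^2-] ≈ Ka2.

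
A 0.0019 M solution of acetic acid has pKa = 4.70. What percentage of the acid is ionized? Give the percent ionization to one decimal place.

CH3COOH ⇌ CH3COO- + H+; let x = [H+] at equilibrium.
Ka = 10^(−4.70) = 2.00 × 10^-5
Solve x² + 2e-05x − 3.8e-08 = 0 → x = 1.85 × 10^-4 M
Fraction ionized = 1.85 × 10^-4 / 0.0019 = 0.0974 → 9.7%

9.7%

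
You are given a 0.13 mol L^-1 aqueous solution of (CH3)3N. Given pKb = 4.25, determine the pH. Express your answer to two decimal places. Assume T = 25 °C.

pH = 11.43

(CH3)3N + H2O ⇌ (CH3)3NH+ + OH-
Kb = 10^(−4.25) = 5.62 × 10^-5
Kb = [OH-]²/(0.13 − [OH-]) = 5.62 × 10^-5
Neglecting [OH-] in the denominator: [OH-] = √(5.62 × 10^-5 × 0.13) = 2.70 × 10^-3 M
Check: 2.1% ionized — well under 5%, approximation valid.
pOH = −log(2.70 × 10^-3) = 2.57; pH = 14.00 − 2.57 = 11.43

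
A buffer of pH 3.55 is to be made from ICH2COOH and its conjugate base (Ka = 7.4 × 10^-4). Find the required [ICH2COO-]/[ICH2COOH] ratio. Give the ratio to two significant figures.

pKa = -log(7.4 × 10^-4) = 3.131
pH = pKa + log(r) ⇒ log(r) = 3.55 − 3.131 = +0.419
r = [ICH2COO-]/[ICH2COOH] = 10^(+0.419) = 2.62

ratio = 2.6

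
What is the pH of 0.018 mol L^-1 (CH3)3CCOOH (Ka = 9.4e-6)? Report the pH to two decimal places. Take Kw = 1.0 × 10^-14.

pH = 3.39

(CH3)3CCOOH ⇌ (CH3)3CCOO- + H+
Ka = x²/(0.018 − x) = 9.4 × 10^-6
Assume x ≪ 0.018: x ≈ √(9.4 × 10^-6 × 0.018) = 4.11 × 10^-4 M
(x/C₀ = 2.3% < 5%, so the approximation holds.)
pH = −log[H+] = −log(4.11 × 10^-4) = 3.39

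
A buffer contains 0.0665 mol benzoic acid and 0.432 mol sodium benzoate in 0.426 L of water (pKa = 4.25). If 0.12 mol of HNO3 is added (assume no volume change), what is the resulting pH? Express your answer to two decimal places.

After neutralization: n(C6H5COOH) = 0.186 mol, n(C6H5COO-) = 0.312 mol.
pH = pKa + log([A⁻]/[HA]) = 4.25 + log(0.312/0.186) = 4.25 +0.225

pH = 4.47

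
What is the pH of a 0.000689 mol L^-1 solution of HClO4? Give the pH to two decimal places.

pH = 3.16

HClO4 is a strong acid and dissociates completely, so [H+] = 0.000689 M.
pH = -log(0.000689) = 3.16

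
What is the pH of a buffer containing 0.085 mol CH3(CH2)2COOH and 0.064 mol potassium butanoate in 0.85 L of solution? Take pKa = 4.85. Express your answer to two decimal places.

pH = 4.73

pH = pKa + log([A⁻]/[HA]) = 4.85 + log(0.064/0.085)
pH = 4.85 + (-0.123) = 4.73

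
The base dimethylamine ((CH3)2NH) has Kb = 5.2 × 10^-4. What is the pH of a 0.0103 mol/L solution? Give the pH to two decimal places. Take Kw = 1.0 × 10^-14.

pH = 11.32

(CH3)2NH + H2O ⇌ (CH3)2NH2+ + OH-
Kb = x²/(0.0103 − x) = 5.2 × 10^-4
The 5% rule fails; solving x² + Kb·x − Kb·C₀ = 0 exactly:
x = (−Kb + √(Kb² + 4·Kb·C₀))/2 = 2.07 × 10^-3 M
pOH = 2.68, so pH = 14.00 − pOH = 11.32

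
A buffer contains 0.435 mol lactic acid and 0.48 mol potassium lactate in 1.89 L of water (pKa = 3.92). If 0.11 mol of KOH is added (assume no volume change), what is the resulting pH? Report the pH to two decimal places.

pH = 4.18

After neutralization: n(CH3CH(OH)COOH) = 0.325 mol, n(CH3CH(OH)COO-) = 0.59 mol.
pH = pKa + log([A⁻]/[HA]) = 3.92 + log(0.59/0.325) = 3.92 +0.259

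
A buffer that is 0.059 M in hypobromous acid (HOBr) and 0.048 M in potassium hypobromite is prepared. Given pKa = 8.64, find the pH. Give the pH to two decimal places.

Henderson–Hasselbalch: pH = pKa + log([OBr-]/[HOBr]) = 8.64 + log(0.048/0.059)
pH = 8.64 + (-0.090) = 8.55

pH = 8.55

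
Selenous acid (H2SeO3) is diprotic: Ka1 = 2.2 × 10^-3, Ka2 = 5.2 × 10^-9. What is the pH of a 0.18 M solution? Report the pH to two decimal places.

Ka1 ≫ Ka2, so treat the first dissociation as the only significant source of H+.
Ka1 = x²/(0.18 − x) = 2.2 × 10^-3
Solving the quadratic: x = (−Ka1 + √(Ka1² + 4·Ka1·C₀))/2 = 1.88 × 10^-2 M
pH = −log(1.88 × 10^-2) = 1.73

pH = 1.73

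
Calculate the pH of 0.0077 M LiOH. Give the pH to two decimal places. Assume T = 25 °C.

LiOH is a strong base; [OH-] = 0.0077 M.
pOH = -log(0.0077) = 2.11
pH = 14.00 - 2.11 = 11.89

pH = 11.89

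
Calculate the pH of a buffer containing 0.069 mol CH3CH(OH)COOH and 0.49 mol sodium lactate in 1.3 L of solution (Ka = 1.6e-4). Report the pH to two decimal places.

pKa = −log(1.6 × 10^-4) = 3.796
Henderson–Hasselbalch: pH = pKa + log([CH3CH(OH)COO-]/[CH3CH(OH)COOH]) = 3.796 + log(0.49/0.069)
pH = 3.796 + (+0.851) = 4.65

pH = 4.65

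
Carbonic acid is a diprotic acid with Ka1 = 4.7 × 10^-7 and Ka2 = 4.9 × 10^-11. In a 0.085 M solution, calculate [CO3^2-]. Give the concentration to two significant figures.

4.9 × 10^-11 M

First ionization gives [H+] ≈ [HCO3-] = 2.00 × 10^-4 M.
Second step: Ka2 = [H+][CO3^2-]/[HCO3-] ≈ [CO3^2-] (since [H+] ≈ [HCO3-]).
So [CO3^2-] ≈ Ka2.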